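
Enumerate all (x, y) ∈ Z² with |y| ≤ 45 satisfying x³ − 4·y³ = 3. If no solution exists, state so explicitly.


The equation is x³ - 4y³ = 3. For fixed y, x³ = 4·y³ + 3, so a solution requires the RHS to be a perfect cube.
Strategy: iterate y from -45 to 45, compute RHS = 4·y³ + 3, and check whether it is a (positive or negative) perfect cube.
Check small values of y:
  y = 0: RHS = 3 is not a perfect cube.
  y = 1: RHS = 7 is not a perfect cube.
  y = -1: RHS = -1 = (-1)³ ⇒ x = -1 works.
  y = 2: RHS = 35 is not a perfect cube.
  y = -2: RHS = -29 is not a perfect cube.
  y = 3: RHS = 111 is not a perfect cube.
  y = -3: RHS = -105 is not a perfect cube.
Continuing the search up to |y| = 45 finds no further solutions beyond those listed.
Collected solutions: (-1, -1).

Solutions (with |y| ≤ 45): (-1, -1).


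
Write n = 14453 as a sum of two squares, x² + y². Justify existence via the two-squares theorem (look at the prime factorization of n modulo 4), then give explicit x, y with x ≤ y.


Step 1: Factor n = 14453 = 97 · 149.
Step 2: Check the mod-4 condition on each prime factor: 97 ≡ 1 (mod 4), exponent 1; 149 ≡ 1 (mod 4), exponent 1.
All primes ≡ 3 (mod 4) appear to even exponent (or don't appear), so by the two-squares theorem n IS expressible as a sum of two squares.
Step 3: Build a representation. Here n = 97 · 149 is a product of primes ≡ 1 (mod 4). Each prime p ≡ 1 (mod 4) is itself a sum of two squares; find a² by testing p − a² for a perfect square:
  97: 97 − 1² = 96, 97 − 2² = 93, 97 − 3² = 88, 97 − 4² = 81 = 9² ⇒ 97 = 4² + 9².
  149: 149 − 1² = 148, 149 − 2² = 145, 149 − 3² = 140, 149 − 4² = 133, 149 − 5² = 124, 149 − 6² = 113, 149 − 7² = 100 = 10² ⇒ 149 = 7² + 10².
  Combine using the Brahmagupta–Fibonacci identity (a² + b²)(c² + d²) = (ac − bd)² + (ad + bc)² = (ac + bd)² + (ad − bc)²:
  97 · 149 = 14453: from (4² + 9²)(7² + 10²), take (4·7 − 9·10, 4·10 + 9·7) = (28 − 90, 40 + 63) = (-62, 103); dropping signs (only squares matter) gives (62, 103); check 62² + 103² = 3844 + 10609 = 14453 ✓.
Step 4: Order so x ≤ y and verify: 62² + 103² = 3844 + 10609 = 14453 = n. ✓

n = 14453 = 62² + 103² (one valid representation with x ≤ y).


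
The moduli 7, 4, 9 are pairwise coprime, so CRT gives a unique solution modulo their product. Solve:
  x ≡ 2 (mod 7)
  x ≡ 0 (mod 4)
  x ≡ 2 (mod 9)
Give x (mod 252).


Moduli 7, 4, 9 are pairwise coprime; by CRT there is a unique solution modulo M = 7 · 4 · 9 = 252.
Solve pairwise, accumulating the modulus:
  Start with x ≡ 2 (mod 7).
  Combine with x ≡ 0 (mod 4): since gcd(7, 4) = 1, we get a unique residue mod 28.
    Write x = 2 + 7·t and substitute into x ≡ 0 (mod 4): 7·t ≡ 0 − 2 = -2 (mod 4).
    Reduce coefficients mod 4: 3·t ≡ 2 (mod 4).
    The inverse of 3 mod 4 is 3 (since 3·3 = 9 = 2·4 + 1), so t ≡ 3·2 = 6 ≡ 2 (mod 4).
    Then x = 2 + 7·2 = 16, valid modulo lcm(7, 4) = 28: x ≡ 16 (mod 28).
  Combine with x ≡ 2 (mod 9): since gcd(28, 9) = 1, we get a unique residue mod 252.
    Write x = 16 + 28·t and substitute into x ≡ 2 (mod 9): 28·t ≡ 2 − 16 = -14 (mod 9).
    Reduce coefficients mod 9: 1·t ≡ 4 (mod 9).
    So t ≡ 4 (mod 9).
    Then x = 16 + 28·4 = 128, valid modulo lcm(28, 9) = 252: x ≡ 128 (mod 252).
Verify: 128 mod 7 = 2 ✓, 128 mod 4 = 0 ✓, 128 mod 9 = 2 ✓.

x ≡ 128 (mod 252).


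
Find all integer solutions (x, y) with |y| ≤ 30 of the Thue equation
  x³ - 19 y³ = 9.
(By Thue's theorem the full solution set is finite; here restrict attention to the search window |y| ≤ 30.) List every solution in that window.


The equation is x³ - 19y³ = 9. For fixed y, x³ = 19·y³ + 9, so a solution requires the RHS to be a perfect cube.
Strategy: iterate y from -30 to 30, compute RHS = 19·y³ + 9, and check whether it is a (positive or negative) perfect cube.
Check small values of y:
  y = 0: RHS = 9 is not a perfect cube.
  y = 1: RHS = 28 is not a perfect cube.
  y = -1: RHS = -10 is not a perfect cube.
  y = 2: RHS = 161 is not a perfect cube.
  y = -2: RHS = -143 is not a perfect cube.
  y = 3: RHS = 522 is not a perfect cube.
  y = -3: RHS = -504 is not a perfect cube.
Continuing the search up to |y| = 30 finds no solutions either.
No (x, y) in the scanned range satisfies the equation.

No integer solutions with |y| ≤ 30.


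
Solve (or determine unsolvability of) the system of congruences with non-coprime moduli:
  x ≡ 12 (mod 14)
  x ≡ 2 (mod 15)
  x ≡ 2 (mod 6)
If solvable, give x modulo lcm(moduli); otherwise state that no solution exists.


Moduli 14, 15, 6 are not pairwise coprime, so CRT works modulo lcm(m_i) when all pairwise compatibility conditions hold.
Pairwise compatibility: gcd(m_i, m_j) must divide a_i - a_j for every pair.
Merge one congruence at a time:
  Start: x ≡ 12 (mod 14).
  Combine with x ≡ 2 (mod 15): gcd(14, 15) = 1; 2 - 12 = -10, which IS divisible by 1, so compatible.
    Write x = 12 + 14·t and substitute into x ≡ 2 (mod 15): 14·t ≡ 2 − 12 = -10 (mod 15).
    Reduce coefficients mod 15: 14·t ≡ 5 (mod 15).
    The inverse of 14 mod 15 is 14 (since 14·14 = 196 = 13·15 + 1), so t ≡ 14·5 = 70 ≡ 10 (mod 15).
    Then x = 12 + 14·10 = 152, valid modulo lcm(14, 15) = 210: x ≡ 152 (mod 210).
  Combine with x ≡ 2 (mod 6): gcd(210, 6) = 6; 2 - 152 = -150, which IS divisible by 6, so compatible.
    Write x = 152 + 210·t and substitute into x ≡ 2 (mod 6): 210·t ≡ 2 − 152 = -150 (mod 6).
    Divide the congruence (and modulus) by g = 6: 35·t ≡ -25 (mod 1).
    Modulo 1 every t works; take t = 0.
    Then x = 152 + 210·0 = 152, valid modulo lcm(210, 6) = 210: x ≡ 152 (mod 210).
Verify: 152 mod 14 = 12, 152 mod 15 = 2, 152 mod 6 = 2.

x ≡ 152 (mod 210).


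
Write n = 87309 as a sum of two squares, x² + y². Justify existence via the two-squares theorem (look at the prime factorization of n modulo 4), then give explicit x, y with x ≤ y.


Step 1: Factor n = 87309 = 3^2 · 89 · 109.
Step 2: Check the mod-4 condition on each prime factor: 3 ≡ 3 (mod 4), exponent 2 (must be even); 89 ≡ 1 (mod 4), exponent 1; 109 ≡ 1 (mod 4), exponent 1.
All primes ≡ 3 (mod 4) appear to even exponent (or don't appear), so by the two-squares theorem n IS expressible as a sum of two squares.
Step 3: Build a representation. Group n = k² · m with k = 3 and m = 89 · 109 = 9701 (a product of primes ≡ 1 (mod 4)); a representation of m scales to one of n via (k·x)² + (k·y)² = k²(x² + y²). Each prime p ≡ 1 (mod 4) is itself a sum of two squares; find a² by testing p − a² for a perfect square:
  89: 89 − 1² = 88, 89 − 2² = 85, 89 − 3² = 80, 89 − 4² = 73, 89 − 5² = 64 = 8² ⇒ 89 = 5² + 8².
  109: 109 − 1² = 108, 109 − 2² = 105, 109 − 3² = 100 = 10² ⇒ 109 = 3² + 10².
  Combine using the Brahmagupta–Fibonacci identity (a² + b²)(c² + d²) = (ac − bd)² + (ad + bc)² = (ac + bd)² + (ad − bc)²:
  89 · 109 = 9701: from (5² + 8²)(3² + 10²), take (5·3 − 8·10, 5·10 + 8·3) = (15 − 80, 50 + 24) = (-65, 74); dropping signs (only squares matter) gives (65, 74); check 65² + 74² = 4225 + 5476 = 9701 ✓.
  Scale by k = 3: (3·65, 3·74) = (195, 222).
Step 4: Order so x ≤ y and verify: 195² + 222² = 38025 + 49284 = 87309 = n. ✓

n = 87309 = 195² + 222² (one valid representation with x ≤ y).


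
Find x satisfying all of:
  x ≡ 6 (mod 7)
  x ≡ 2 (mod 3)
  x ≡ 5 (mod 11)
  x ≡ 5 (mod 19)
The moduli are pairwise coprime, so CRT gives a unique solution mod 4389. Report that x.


Product of moduli M = 7 · 3 · 11 · 19 = 4389.
Merge one congruence at a time:
  Start: x ≡ 6 (mod 7).
  Combine with x ≡ 2 (mod 3); new modulus lcm = 21.
    Write x = 6 + 7·t and substitute into x ≡ 2 (mod 3): 7·t ≡ 2 − 6 = -4 (mod 3).
    Reduce coefficients mod 3: 1·t ≡ 2 (mod 3).
    So t ≡ 2 (mod 3).
    Then x = 6 + 7·2 = 20, valid modulo lcm(7, 3) = 21: x ≡ 20 (mod 21).
  Combine with x ≡ 5 (mod 11); new modulus lcm = 231.
    Write x = 20 + 21·t and substitute into x ≡ 5 (mod 11): 21·t ≡ 5 − 20 = -15 (mod 11).
    Reduce coefficients mod 11: 10·t ≡ 7 (mod 11).
    The inverse of 10 mod 11 is 10 (since 10·10 = 100 = 9·11 + 1), so t ≡ 10·7 = 70 ≡ 4 (mod 11).
    Then x = 20 + 21·4 = 104, valid modulo lcm(21, 11) = 231: x ≡ 104 (mod 231).
  Combine with x ≡ 5 (mod 19); new modulus lcm = 4389.
    Write x = 104 + 231·t and substitute into x ≡ 5 (mod 19): 231·t ≡ 5 − 104 = -99 (mod 19).
    Reduce coefficients mod 19: 3·t ≡ 15 (mod 19).
    The inverse of 3 mod 19 is 13 (since 3·13 = 39 = 2·19 + 1), so t ≡ 13·15 = 195 ≡ 5 (mod 19).
    Then x = 104 + 231·5 = 1259, valid modulo lcm(231, 19) = 4389: x ≡ 1259 (mod 4389).
Verify against each original: 1259 mod 7 = 6, 1259 mod 3 = 2, 1259 mod 11 = 5, 1259 mod 19 = 5.

x ≡ 1259 (mod 4389).


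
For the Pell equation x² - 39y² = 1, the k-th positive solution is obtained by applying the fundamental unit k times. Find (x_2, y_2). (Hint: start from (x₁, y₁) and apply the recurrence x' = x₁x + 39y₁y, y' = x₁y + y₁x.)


Step 1: Find the fundamental solution (x₁, y₁) of x² - 39y² = 1.
  Expand √39 as a continued fraction. a₀ = ⌊√39⌋ = 6; iterate m_{k+1} = d_k·a_k − m_k, d_{k+1} = (39 − m_{k+1}²)/d_k, a_{k+1} = ⌊(a₀ + m_{k+1})/d_{k+1}⌋ (starting m₀ = 0, d₀ = 1), with convergents p_k = a_k·p_{k-1} + p_{k-2}, q_k = a_k·q_{k-1} + q_{k-2} (p₋₁ = 1, q₋₁ = 0):
  k = 0: a₀ = 6; p₀/q₀ = 6/1; p₀² − 39·q₀² = 36 − 39 = -3.
  k = 1: m = 6, d = 3, a = ⌊(6 + 6)/3⌋ = 4; p/q = (4·6 + 1)/(4·1 + 0) = 25/4; p² − 39·q² = 625 − 624 = 1.
  The first convergent with p² − 39·q² = 1 gives the fundamental solution (x₁, y₁) = (25, 4).
Step 2: Apply the recurrence (x_{n+1}, y_{n+1}) = (x₁x_n + 39y₁y_n, x₁y_n + y₁x_n) repeatedly.
  From (x_1, y_1) = (25, 4): x_2 = 25·25 + 39·4·4 = 1249; y_2 = 25·4 + 4·25 = 200.
Step 3: Verify x_2² - 39·y_2² = 1560001 - 1560000 = 1 (should be 1). ✓

(x_1, y_1) = (25, 4); (x_2, y_2) = (1249, 200).


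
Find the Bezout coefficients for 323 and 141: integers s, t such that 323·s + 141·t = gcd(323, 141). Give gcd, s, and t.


Euclidean algorithm on (323, 141) — divide until remainder is 0:
  323 = 2 · 141 + 41
  141 = 3 · 41 + 18
  41 = 2 · 18 + 5
  18 = 3 · 5 + 3
  5 = 1 · 3 + 2
  3 = 1 · 2 + 1
  2 = 2 · 1 + 0
gcd(323, 141) = 1.
Track Bezout coefficients alongside the remainders: start with r₀ = 323 = a·1 + b·0 (s = 1, t = 0) and r₁ = 141 = a·0 + b·1 (s = 0, t = 1); each new remainder r_{k+1} = r_{k-1} − q_k·r_k inherits s_{k+1} = s_{k-1} − q_k·s_k, t_{k+1} = t_{k-1} − q_k·t_k, so r_k = a·s_k + b·t_k at every step:
  q = 2: r = 41, s = 1 − 2·0 = 1, t = 0 − 2·1 = -2  (check: 323·1 + 141·(-2) = 41)
  q = 3: r = 18, s = 0 − 3·1 = -3, t = 1 − 3·(-2) = 7  (check: 323·(-3) + 141·7 = 18)
  q = 2: r = 5, s = 1 − 2·(-3) = 7, t = -2 − 2·7 = -16  (check: 323·7 + 141·(-16) = 5)
  q = 3: r = 3, s = -3 − 3·7 = -24, t = 7 − 3·(-16) = 55  (check: 323·(-24) + 141·55 = 3)
  q = 1: r = 2, s = 7 − 1·(-24) = 31, t = -16 − 1·55 = -71  (check: 323·31 + 141·(-71) = 2)
  q = 1: r = 1, s = -24 − 1·31 = -55, t = 55 − 1·(-71) = 126  (check: 323·(-55) + 141·126 = 1)
The row with r = 1 (the gcd) gives the Bezout coefficients s = -55, t = 126.
Result: 323 · (-55) + 141 · (126) = 1.

gcd(323, 141) = 1; s = -55, t = 126 (check: 323·(-55) + 141·126 = 1).


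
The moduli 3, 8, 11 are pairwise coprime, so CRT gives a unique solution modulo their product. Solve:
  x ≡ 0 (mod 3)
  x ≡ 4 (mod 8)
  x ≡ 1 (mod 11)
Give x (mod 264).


Moduli 3, 8, 11 are pairwise coprime; by CRT there is a unique solution modulo M = 3 · 8 · 11 = 264.
Solve pairwise, accumulating the modulus:
  Start with x ≡ 0 (mod 3).
  Combine with x ≡ 4 (mod 8): since gcd(3, 8) = 1, we get a unique residue mod 24.
    Write x = 0 + 3·t and substitute into x ≡ 4 (mod 8): 3·t ≡ 4 − 0 = 4 (mod 8).
    The inverse of 3 mod 8 is 3 (since 3·3 = 9 = 1·8 + 1), so t ≡ 3·4 = 12 ≡ 4 (mod 8).
    Then x = 0 + 3·4 = 12, valid modulo lcm(3, 8) = 24: x ≡ 12 (mod 24).
  Combine with x ≡ 1 (mod 11): since gcd(24, 11) = 1, we get a unique residue mod 264.
    Write x = 12 + 24·t and substitute into x ≡ 1 (mod 11): 24·t ≡ 1 − 12 = -11 (mod 11).
    Reduce coefficients mod 11: 2·t ≡ 0 (mod 11).
    The inverse of 2 mod 11 is 6 (since 2·6 = 12 = 1·11 + 1), so t ≡ 6·0 = 0 ≡ 0 (mod 11).
    Then x = 12 + 24·0 = 12, valid modulo lcm(24, 11) = 264: x ≡ 12 (mod 264).
Verify: 12 mod 3 = 0 ✓, 12 mod 8 = 4 ✓, 12 mod 11 = 1 ✓.

x ≡ 12 (mod 264).


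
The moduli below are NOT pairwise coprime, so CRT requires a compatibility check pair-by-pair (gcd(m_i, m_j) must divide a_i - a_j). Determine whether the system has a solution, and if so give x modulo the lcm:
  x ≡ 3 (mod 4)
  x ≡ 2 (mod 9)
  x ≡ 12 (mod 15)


Moduli 4, 9, 15 are not pairwise coprime, so CRT works modulo lcm(m_i) when all pairwise compatibility conditions hold.
Pairwise compatibility: gcd(m_i, m_j) must divide a_i - a_j for every pair.
Merge one congruence at a time:
  Start: x ≡ 3 (mod 4).
  Combine with x ≡ 2 (mod 9): gcd(4, 9) = 1; 2 - 3 = -1, which IS divisible by 1, so compatible.
    Write x = 3 + 4·t and substitute into x ≡ 2 (mod 9): 4·t ≡ 2 − 3 = -1 (mod 9).
    Reduce coefficients mod 9: 4·t ≡ 8 (mod 9).
    The inverse of 4 mod 9 is 7 (since 4·7 = 28 = 3·9 + 1), so t ≡ 7·8 = 56 ≡ 2 (mod 9).
    Then x = 3 + 4·2 = 11, valid modulo lcm(4, 9) = 36: x ≡ 11 (mod 36).
  Combine with x ≡ 12 (mod 15): gcd(36, 15) = 3, and 12 - 11 = 1 is NOT divisible by 3.
    ⇒ system is inconsistent (no integer solution).

No solution (the system is inconsistent).


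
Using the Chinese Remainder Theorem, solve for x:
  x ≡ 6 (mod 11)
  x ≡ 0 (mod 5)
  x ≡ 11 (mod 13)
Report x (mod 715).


Moduli 11, 5, 13 are pairwise coprime; by CRT there is a unique solution modulo M = 11 · 5 · 13 = 715.
Solve pairwise, accumulating the modulus:
  Start with x ≡ 6 (mod 11).
  Combine with x ≡ 0 (mod 5): since gcd(11, 5) = 1, we get a unique residue mod 55.
    Write x = 6 + 11·t and substitute into x ≡ 0 (mod 5): 11·t ≡ 0 − 6 = -6 (mod 5).
    Reduce coefficients mod 5: 1·t ≡ 4 (mod 5).
    So t ≡ 4 (mod 5).
    Then x = 6 + 11·4 = 50, valid modulo lcm(11, 5) = 55: x ≡ 50 (mod 55).
  Combine with x ≡ 11 (mod 13): since gcd(55, 13) = 1, we get a unique residue mod 715.
    Write x = 50 + 55·t and substitute into x ≡ 11 (mod 13): 55·t ≡ 11 − 50 = -39 (mod 13).
    Reduce coefficients mod 13: 3·t ≡ 0 (mod 13).
    The inverse of 3 mod 13 is 9 (since 3·9 = 27 = 2·13 + 1), so t ≡ 9·0 = 0 ≡ 0 (mod 13).
    Then x = 50 + 55·0 = 50, valid modulo lcm(55, 13) = 715: x ≡ 50 (mod 715).
Verify: 50 mod 11 = 6 ✓, 50 mod 5 = 0 ✓, 50 mod 13 = 11 ✓.

x ≡ 50 (mod 715).


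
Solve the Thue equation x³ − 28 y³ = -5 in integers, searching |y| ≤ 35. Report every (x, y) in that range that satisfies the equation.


The equation is x³ - 28y³ = -5. For fixed y, x³ = 28·y³ − 5, so a solution requires the RHS to be a perfect cube.
Strategy: iterate y from -35 to 35, compute RHS = 28·y³ − 5, and check whether it is a (positive or negative) perfect cube.
Check small values of y:
  y = 0: RHS = -5 is not a perfect cube.
  y = 1: RHS = 23 is not a perfect cube.
  y = -1: RHS = -33 is not a perfect cube.
  y = 2: RHS = 219 is not a perfect cube.
  y = -2: RHS = -229 is not a perfect cube.
  y = 3: RHS = 751 is not a perfect cube.
  y = -3: RHS = -761 is not a perfect cube.
Continuing the search up to |y| = 35 finds no solutions either.
No (x, y) in the scanned range satisfies the equation.

No integer solutions with |y| ≤ 35.


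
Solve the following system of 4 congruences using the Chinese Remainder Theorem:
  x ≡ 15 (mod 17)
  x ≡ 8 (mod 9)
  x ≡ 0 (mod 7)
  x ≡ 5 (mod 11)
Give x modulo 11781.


Product of moduli M = 17 · 9 · 7 · 11 = 11781.
Merge one congruence at a time:
  Start: x ≡ 15 (mod 17).
  Combine with x ≡ 8 (mod 9); new modulus lcm = 153.
    Write x = 15 + 17·t and substitute into x ≡ 8 (mod 9): 17·t ≡ 8 − 15 = -7 (mod 9).
    Reduce coefficients mod 9: 8·t ≡ 2 (mod 9).
    The inverse of 8 mod 9 is 8 (since 8·8 = 64 = 7·9 + 1), so t ≡ 8·2 = 16 ≡ 7 (mod 9).
    Then x = 15 + 17·7 = 134, valid modulo lcm(17, 9) = 153: x ≡ 134 (mod 153).
  Combine with x ≡ 0 (mod 7); new modulus lcm = 1071.
    Write x = 134 + 153·t and substitute into x ≡ 0 (mod 7): 153·t ≡ 0 − 134 = -134 (mod 7).
    Reduce coefficients mod 7: 6·t ≡ 6 (mod 7).
    The inverse of 6 mod 7 is 6 (since 6·6 = 36 = 5·7 + 1), so t ≡ 6·6 = 36 ≡ 1 (mod 7).
    Then x = 134 + 153·1 = 287, valid modulo lcm(153, 7) = 1071: x ≡ 287 (mod 1071).
  Combine with x ≡ 5 (mod 11); new modulus lcm = 11781.
    Write x = 287 + 1071·t and substitute into x ≡ 5 (mod 11): 1071·t ≡ 5 − 287 = -282 (mod 11).
    Reduce coefficients mod 11: 4·t ≡ 4 (mod 11).
    The inverse of 4 mod 11 is 3 (since 4·3 = 12 = 1·11 + 1), so t ≡ 3·4 = 12 ≡ 1 (mod 11).
    Then x = 287 + 1071·1 = 1358, valid modulo lcm(1071, 11) = 11781: x ≡ 1358 (mod 11781).
Verify against each original: 1358 mod 17 = 15, 1358 mod 9 = 8, 1358 mod 7 = 0, 1358 mod 11 = 5.

x ≡ 1358 (mod 11781).


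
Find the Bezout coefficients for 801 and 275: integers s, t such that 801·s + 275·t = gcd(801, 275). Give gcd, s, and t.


Euclidean algorithm on (801, 275) — divide until remainder is 0:
  801 = 2 · 275 + 251
  275 = 1 · 251 + 24
  251 = 10 · 24 + 11
  24 = 2 · 11 + 2
  11 = 5 · 2 + 1
  2 = 2 · 1 + 0
gcd(801, 275) = 1.
Track Bezout coefficients alongside the remainders: start with r₀ = 801 = a·1 + b·0 (s = 1, t = 0) and r₁ = 275 = a·0 + b·1 (s = 0, t = 1); each new remainder r_{k+1} = r_{k-1} − q_k·r_k inherits s_{k+1} = s_{k-1} − q_k·s_k, t_{k+1} = t_{k-1} − q_k·t_k, so r_k = a·s_k + b·t_k at every step:
  q = 2: r = 251, s = 1 − 2·0 = 1, t = 0 − 2·1 = -2  (check: 801·1 + 275·(-2) = 251)
  q = 1: r = 24, s = 0 − 1·1 = -1, t = 1 − 1·(-2) = 3  (check: 801·(-1) + 275·3 = 24)
  q = 10: r = 11, s = 1 − 10·(-1) = 11, t = -2 − 10·3 = -32  (check: 801·11 + 275·(-32) = 11)
  q = 2: r = 2, s = -1 − 2·11 = -23, t = 3 − 2·(-32) = 67  (check: 801·(-23) + 275·67 = 2)
  q = 5: r = 1, s = 11 − 5·(-23) = 126, t = -32 − 5·67 = -367  (check: 801·126 + 275·(-367) = 1)
The row with r = 1 (the gcd) gives the Bezout coefficients s = 126, t = -367.
Result: 801 · (126) + 275 · (-367) = 1.

gcd(801, 275) = 1; s = 126, t = -367 (check: 801·126 + 275·(-367) = 1).


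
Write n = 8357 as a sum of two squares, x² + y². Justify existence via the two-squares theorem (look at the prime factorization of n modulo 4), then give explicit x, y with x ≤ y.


Step 1: Factor n = 8357 = 61 · 137.
Step 2: Check the mod-4 condition on each prime factor: 61 ≡ 1 (mod 4), exponent 1; 137 ≡ 1 (mod 4), exponent 1.
All primes ≡ 3 (mod 4) appear to even exponent (or don't appear), so by the two-squares theorem n IS expressible as a sum of two squares.
Step 3: Build a representation. Here n = 61 · 137 is a product of primes ≡ 1 (mod 4). Each prime p ≡ 1 (mod 4) is itself a sum of two squares; find a² by testing p − a² for a perfect square:
  61: 61 − 1² = 60, 61 − 2² = 57, 61 − 3² = 52, 61 − 4² = 45, 61 − 5² = 36 = 6² ⇒ 61 = 5² + 6².
  137: 137 − 1² = 136, 137 − 2² = 133, 137 − 3² = 128, 137 − 4² = 121 = 11² ⇒ 137 = 4² + 11².
  Combine using the Brahmagupta–Fibonacci identity (a² + b²)(c² + d²) = (ac − bd)² + (ad + bc)² = (ac + bd)² + (ad − bc)²:
  61 · 137 = 8357: from (5² + 6²)(4² + 11²), take (5·4 − 6·11, 5·11 + 6·4) = (20 − 66, 55 + 24) = (-46, 79); dropping signs (only squares matter) gives (46, 79); check 46² + 79² = 2116 + 6241 = 8357 ✓.
Step 4: Order so x ≤ y and verify: 46² + 79² = 2116 + 6241 = 8357 = n. ✓

n = 8357 = 46² + 79² (one valid representation with x ≤ y).


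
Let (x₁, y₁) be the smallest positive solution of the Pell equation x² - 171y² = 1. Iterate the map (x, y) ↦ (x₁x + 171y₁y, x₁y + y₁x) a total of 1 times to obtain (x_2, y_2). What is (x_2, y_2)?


Step 1: Find the fundamental solution (x₁, y₁) of x² - 171y² = 1.
  Expand √171 as a continued fraction. a₀ = ⌊√171⌋ = 13; iterate m_{k+1} = d_k·a_k − m_k, d_{k+1} = (171 − m_{k+1}²)/d_k, a_{k+1} = ⌊(a₀ + m_{k+1})/d_{k+1}⌋ (starting m₀ = 0, d₀ = 1), with convergents p_k = a_k·p_{k-1} + p_{k-2}, q_k = a_k·q_{k-1} + q_{k-2} (p₋₁ = 1, q₋₁ = 0):
  k = 0: a₀ = 13; p₀/q₀ = 13/1; p₀² − 171·q₀² = 169 − 171 = -2.
  k = 1: m = 13, d = 2, a = ⌊(13 + 13)/2⌋ = 13; p/q = (13·13 + 1)/(13·1 + 0) = 170/13; p² − 171·q² = 28900 − 28899 = 1.
  The first convergent with p² − 171·q² = 1 gives the fundamental solution (x₁, y₁) = (170, 13).
Step 2: Apply the recurrence (x_{n+1}, y_{n+1}) = (x₁x_n + 171y₁y_n, x₁y_n + y₁x_n) repeatedly.
  From (x_1, y_1) = (170, 13): x_2 = 170·170 + 171·13·13 = 57799; y_2 = 170·13 + 13·170 = 4420.
Step 3: Verify x_2² - 171·y_2² = 3340724401 - 3340724400 = 1 (should be 1). ✓

(x_1, y_1) = (170, 13); (x_2, y_2) = (57799, 4420).


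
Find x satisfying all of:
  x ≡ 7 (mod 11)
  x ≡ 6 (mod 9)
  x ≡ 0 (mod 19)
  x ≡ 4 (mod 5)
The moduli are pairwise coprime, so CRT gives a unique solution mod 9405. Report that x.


Product of moduli M = 11 · 9 · 19 · 5 = 9405.
Merge one congruence at a time:
  Start: x ≡ 7 (mod 11).
  Combine with x ≡ 6 (mod 9); new modulus lcm = 99.
    Write x = 7 + 11·t and substitute into x ≡ 6 (mod 9): 11·t ≡ 6 − 7 = -1 (mod 9).
    Reduce coefficients mod 9: 2·t ≡ 8 (mod 9).
    The inverse of 2 mod 9 is 5 (since 2·5 = 10 = 1·9 + 1), so t ≡ 5·8 = 40 ≡ 4 (mod 9).
    Then x = 7 + 11·4 = 51, valid modulo lcm(11, 9) = 99: x ≡ 51 (mod 99).
  Combine with x ≡ 0 (mod 19); new modulus lcm = 1881.
    Write x = 51 + 99·t and substitute into x ≡ 0 (mod 19): 99·t ≡ 0 − 51 = -51 (mod 19).
    Reduce coefficients mod 19: 4·t ≡ 6 (mod 19).
    The inverse of 4 mod 19 is 5 (since 4·5 = 20 = 1·19 + 1), so t ≡ 5·6 = 30 ≡ 11 (mod 19).
    Then x = 51 + 99·11 = 1140, valid modulo lcm(99, 19) = 1881: x ≡ 1140 (mod 1881).
  Combine with x ≡ 4 (mod 5); new modulus lcm = 9405.
    Write x = 1140 + 1881·t and substitute into x ≡ 4 (mod 5): 1881·t ≡ 4 − 1140 = -1136 (mod 5).
    Reduce coefficients mod 5: 1·t ≡ 4 (mod 5).
    So t ≡ 4 (mod 5).
    Then x = 1140 + 1881·4 = 8664, valid modulo lcm(1881, 5) = 9405: x ≡ 8664 (mod 9405).
Verify against each original: 8664 mod 11 = 7, 8664 mod 9 = 6, 8664 mod 19 = 0, 8664 mod 5 = 4.

x ≡ 8664 (mod 9405).


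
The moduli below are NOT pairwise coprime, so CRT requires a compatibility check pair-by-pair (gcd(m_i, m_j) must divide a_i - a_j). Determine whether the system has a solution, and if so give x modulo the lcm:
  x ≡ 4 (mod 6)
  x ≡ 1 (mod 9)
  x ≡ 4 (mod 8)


Moduli 6, 9, 8 are not pairwise coprime, so CRT works modulo lcm(m_i) when all pairwise compatibility conditions hold.
Pairwise compatibility: gcd(m_i, m_j) must divide a_i - a_j for every pair.
Merge one congruence at a time:
  Start: x ≡ 4 (mod 6).
  Combine with x ≡ 1 (mod 9): gcd(6, 9) = 3; 1 - 4 = -3, which IS divisible by 3, so compatible.
    Write x = 4 + 6·t and substitute into x ≡ 1 (mod 9): 6·t ≡ 1 − 4 = -3 (mod 9).
    Divide the congruence (and modulus) by g = 3: 2·t ≡ -1 (mod 3).
    Reduce coefficients mod 3: 2·t ≡ 2 (mod 3).
    The inverse of 2 mod 3 is 2 (since 2·2 = 4 = 1·3 + 1), so t ≡ 2·2 = 4 ≡ 1 (mod 3).
    Then x = 4 + 6·1 = 10, valid modulo lcm(6, 9) = 18: x ≡ 10 (mod 18).
  Combine with x ≡ 4 (mod 8): gcd(18, 8) = 2; 4 - 10 = -6, which IS divisible by 2, so compatible.
    Write x = 10 + 18·t and substitute into x ≡ 4 (mod 8): 18·t ≡ 4 − 10 = -6 (mod 8).
    Divide the congruence (and modulus) by g = 2: 9·t ≡ -3 (mod 4).
    Reduce coefficients mod 4: 1·t ≡ 1 (mod 4).
    So t ≡ 1 (mod 4).
    Then x = 10 + 18·1 = 28, valid modulo lcm(18, 8) = 72: x ≡ 28 (mod 72).
Verify: 28 mod 6 = 4, 28 mod 9 = 1, 28 mod 8 = 4.

x ≡ 28 (mod 72).


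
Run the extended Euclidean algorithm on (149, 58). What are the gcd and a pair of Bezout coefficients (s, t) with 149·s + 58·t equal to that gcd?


Euclidean algorithm on (149, 58) — divide until remainder is 0:
  149 = 2 · 58 + 33
  58 = 1 · 33 + 25
  33 = 1 · 25 + 8
  25 = 3 · 8 + 1
  8 = 8 · 1 + 0
gcd(149, 58) = 1.
Track Bezout coefficients alongside the remainders: start with r₀ = 149 = a·1 + b·0 (s = 1, t = 0) and r₁ = 58 = a·0 + b·1 (s = 0, t = 1); each new remainder r_{k+1} = r_{k-1} − q_k·r_k inherits s_{k+1} = s_{k-1} − q_k·s_k, t_{k+1} = t_{k-1} − q_k·t_k, so r_k = a·s_k + b·t_k at every step:
  q = 2: r = 33, s = 1 − 2·0 = 1, t = 0 − 2·1 = -2  (check: 149·1 + 58·(-2) = 33)
  q = 1: r = 25, s = 0 − 1·1 = -1, t = 1 − 1·(-2) = 3  (check: 149·(-1) + 58·3 = 25)
  q = 1: r = 8, s = 1 − 1·(-1) = 2, t = -2 − 1·3 = -5  (check: 149·2 + 58·(-5) = 8)
  q = 3: r = 1, s = -1 − 3·2 = -7, t = 3 − 3·(-5) = 18  (check: 149·(-7) + 58·18 = 1)
The row with r = 1 (the gcd) gives the Bezout coefficients s = -7, t = 18.
Result: 149 · (-7) + 58 · (18) = 1.

gcd(149, 58) = 1; s = -7, t = 18 (check: 149·(-7) + 58·18 = 1).


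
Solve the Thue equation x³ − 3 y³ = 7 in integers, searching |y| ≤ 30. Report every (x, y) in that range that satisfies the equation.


The equation is x³ - 3y³ = 7. For fixed y, x³ = 3·y³ + 7, so a solution requires the RHS to be a perfect cube.
Strategy: iterate y from -30 to 30, compute RHS = 3·y³ + 7, and check whether it is a (positive or negative) perfect cube.
Check small values of y:
  y = 0: RHS = 7 is not a perfect cube.
  y = 1: RHS = 10 is not a perfect cube.
  y = -1: RHS = 4 is not a perfect cube.
  y = 2: RHS = 31 is not a perfect cube.
  y = -2: RHS = -17 is not a perfect cube.
  y = 3: RHS = 88 is not a perfect cube.
  y = -3: RHS = -74 is not a perfect cube.
Continuing the search up to |y| = 30 finds no solutions either.
No (x, y) in the scanned range satisfies the equation.

No integer solutions with |y| ≤ 30.


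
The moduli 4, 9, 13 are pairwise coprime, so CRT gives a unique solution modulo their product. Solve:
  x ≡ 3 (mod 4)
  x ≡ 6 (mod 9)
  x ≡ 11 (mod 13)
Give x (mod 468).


Moduli 4, 9, 13 are pairwise coprime; by CRT there is a unique solution modulo M = 4 · 9 · 13 = 468.
Solve pairwise, accumulating the modulus:
  Start with x ≡ 3 (mod 4).
  Combine with x ≡ 6 (mod 9): since gcd(4, 9) = 1, we get a unique residue mod 36.
    Write x = 3 + 4·t and substitute into x ≡ 6 (mod 9): 4·t ≡ 6 − 3 = 3 (mod 9).
    The inverse of 4 mod 9 is 7 (since 4·7 = 28 = 3·9 + 1), so t ≡ 7·3 = 21 ≡ 3 (mod 9).
    Then x = 3 + 4·3 = 15, valid modulo lcm(4, 9) = 36: x ≡ 15 (mod 36).
  Combine with x ≡ 11 (mod 13): since gcd(36, 13) = 1, we get a unique residue mod 468.
    Write x = 15 + 36·t and substitute into x ≡ 11 (mod 13): 36·t ≡ 11 − 15 = -4 (mod 13).
    Reduce coefficients mod 13: 10·t ≡ 9 (mod 13).
    The inverse of 10 mod 13 is 4 (since 10·4 = 40 = 3·13 + 1), so t ≡ 4·9 = 36 ≡ 10 (mod 13).
    Then x = 15 + 36·10 = 375, valid modulo lcm(36, 13) = 468: x ≡ 375 (mod 468).
Verify: 375 mod 4 = 3 ✓, 375 mod 9 = 6 ✓, 375 mod 13 = 11 ✓.

x ≡ 375 (mod 468).


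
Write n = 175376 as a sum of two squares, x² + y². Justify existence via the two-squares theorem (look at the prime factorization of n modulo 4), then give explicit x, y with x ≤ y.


Step 1: Factor n = 175376 = 2^4 · 97 · 113.
Step 2: Check the mod-4 condition on each prime factor: 2 = 2 (special); 97 ≡ 1 (mod 4), exponent 1; 113 ≡ 1 (mod 4), exponent 1.
All primes ≡ 3 (mod 4) appear to even exponent (or don't appear), so by the two-squares theorem n IS expressible as a sum of two squares.
Step 3: Build a representation. Group n = k² · m with k = 4 and m = 97 · 113 = 10961 (a product of primes ≡ 1 (mod 4)); a representation of m scales to one of n via (k·x)² + (k·y)² = k²(x² + y²). Each prime p ≡ 1 (mod 4) is itself a sum of two squares; find a² by testing p − a² for a perfect square:
  97: 97 − 1² = 96, 97 − 2² = 93, 97 − 3² = 88, 97 − 4² = 81 = 9² ⇒ 97 = 4² + 9².
  113: 113 − 1² = 112, 113 − 2² = 109, 113 − 3² = 104, 113 − 4² = 97, 113 − 5² = 88, 113 − 6² = 77, 113 − 7² = 64 = 8² ⇒ 113 = 7² + 8².
  Combine using the Brahmagupta–Fibonacci identity (a² + b²)(c² + d²) = (ac − bd)² + (ad + bc)² = (ac + bd)² + (ad − bc)²:
  97 · 113 = 10961: from (4² + 9²)(7² + 8²), take (4·7 − 9·8, 4·8 + 9·7) = (28 − 72, 32 + 63) = (-44, 95); dropping signs (only squares matter) gives (44, 95); check 44² + 95² = 1936 + 9025 = 10961 ✓.
  Scale by k = 4: (4·44, 4·95) = (176, 380).
Step 4: Order so x ≤ y and verify: 176² + 380² = 30976 + 144400 = 175376 = n. ✓

n = 175376 = 176² + 380² (one valid representation with x ≤ y).


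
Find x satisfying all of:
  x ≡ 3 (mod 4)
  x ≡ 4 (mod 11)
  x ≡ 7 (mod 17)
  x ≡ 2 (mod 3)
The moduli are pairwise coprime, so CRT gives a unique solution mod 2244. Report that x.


Product of moduli M = 4 · 11 · 17 · 3 = 2244.
Merge one congruence at a time:
  Start: x ≡ 3 (mod 4).
  Combine with x ≡ 4 (mod 11); new modulus lcm = 44.
    Write x = 3 + 4·t and substitute into x ≡ 4 (mod 11): 4·t ≡ 4 − 3 = 1 (mod 11).
    The inverse of 4 mod 11 is 3 (since 4·3 = 12 = 1·11 + 1), so t ≡ 3·1 = 3 ≡ 3 (mod 11).
    Then x = 3 + 4·3 = 15, valid modulo lcm(4, 11) = 44: x ≡ 15 (mod 44).
  Combine with x ≡ 7 (mod 17); new modulus lcm = 748.
    Write x = 15 + 44·t and substitute into x ≡ 7 (mod 17): 44·t ≡ 7 − 15 = -8 (mod 17).
    Reduce coefficients mod 17: 10·t ≡ 9 (mod 17).
    The inverse of 10 mod 17 is 12 (since 10·12 = 120 = 7·17 + 1), so t ≡ 12·9 = 108 ≡ 6 (mod 17).
    Then x = 15 + 44·6 = 279, valid modulo lcm(44, 17) = 748: x ≡ 279 (mod 748).
  Combine with x ≡ 2 (mod 3); new modulus lcm = 2244.
    Write x = 279 + 748·t and substitute into x ≡ 2 (mod 3): 748·t ≡ 2 − 279 = -277 (mod 3).
    Reduce coefficients mod 3: 1·t ≡ 2 (mod 3).
    So t ≡ 2 (mod 3).
    Then x = 279 + 748·2 = 1775, valid modulo lcm(748, 3) = 2244: x ≡ 1775 (mod 2244).
Verify against each original: 1775 mod 4 = 3, 1775 mod 11 = 4, 1775 mod 17 = 7, 1775 mod 3 = 2.

x ≡ 1775 (mod 2244).


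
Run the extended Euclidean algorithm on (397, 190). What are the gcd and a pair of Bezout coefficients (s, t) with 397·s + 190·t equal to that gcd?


Euclidean algorithm on (397, 190) — divide until remainder is 0:
  397 = 2 · 190 + 17
  190 = 11 · 17 + 3
  17 = 5 · 3 + 2
  3 = 1 · 2 + 1
  2 = 2 · 1 + 0
gcd(397, 190) = 1.
Track Bezout coefficients alongside the remainders: start with r₀ = 397 = a·1 + b·0 (s = 1, t = 0) and r₁ = 190 = a·0 + b·1 (s = 0, t = 1); each new remainder r_{k+1} = r_{k-1} − q_k·r_k inherits s_{k+1} = s_{k-1} − q_k·s_k, t_{k+1} = t_{k-1} − q_k·t_k, so r_k = a·s_k + b·t_k at every step:
  q = 2: r = 17, s = 1 − 2·0 = 1, t = 0 − 2·1 = -2  (check: 397·1 + 190·(-2) = 17)
  q = 11: r = 3, s = 0 − 11·1 = -11, t = 1 − 11·(-2) = 23  (check: 397·(-11) + 190·23 = 3)
  q = 5: r = 2, s = 1 − 5·(-11) = 56, t = -2 − 5·23 = -117  (check: 397·56 + 190·(-117) = 2)
  q = 1: r = 1, s = -11 − 1·56 = -67, t = 23 − 1·(-117) = 140  (check: 397·(-67) + 190·140 = 1)
The row with r = 1 (the gcd) gives the Bezout coefficients s = -67, t = 140.
Result: 397 · (-67) + 190 · (140) = 1.

gcd(397, 190) = 1; s = -67, t = 140 (check: 397·(-67) + 190·140 = 1).


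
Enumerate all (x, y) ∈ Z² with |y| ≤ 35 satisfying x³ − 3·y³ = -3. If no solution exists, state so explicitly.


The equation is x³ - 3y³ = -3. For fixed y, x³ = 3·y³ − 3, so a solution requires the RHS to be a perfect cube.
Strategy: iterate y from -35 to 35, compute RHS = 3·y³ − 3, and check whether it is a (positive or negative) perfect cube.
Check small values of y:
  y = 0: RHS = -3 is not a perfect cube.
  y = 1: RHS = 0 = (0)³ ⇒ x = 0 works.
  y = -1: RHS = -6 is not a perfect cube.
  y = 2: RHS = 21 is not a perfect cube.
  y = -2: RHS = -27 = (-3)³ ⇒ x = -3 works.
  y = 3: RHS = 78 is not a perfect cube.
  y = -3: RHS = -84 is not a perfect cube.
Continuing the search up to |y| = 35 finds no further solutions beyond those listed.
Collected solutions: (0, 1), (-3, -2).

Solutions (with |y| ≤ 35): (0, 1), (-3, -2).


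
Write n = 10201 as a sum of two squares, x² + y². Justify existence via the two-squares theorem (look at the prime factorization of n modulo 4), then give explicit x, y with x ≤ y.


Step 1: Factor n = 10201 = 101^2.
Step 2: Check the mod-4 condition on each prime factor: 101 ≡ 1 (mod 4), exponent 2.
All primes ≡ 3 (mod 4) appear to even exponent (or don't appear), so by the two-squares theorem n IS expressible as a sum of two squares.
Step 3: Build a representation. Here n = 101 · 101 is a product of primes ≡ 1 (mod 4). Each prime p ≡ 1 (mod 4) is itself a sum of two squares; find a² by testing p − a² for a perfect square:
  101: 101 − 1² = 100 = 10² ⇒ 101 = 1² + 10².
  Combine using the Brahmagupta–Fibonacci identity (a² + b²)(c² + d²) = (ac − bd)² + (ad + bc)² = (ac + bd)² + (ad − bc)²:
  101 · 101 = 10201: from (1² + 10²)(1² + 10²), take (1·1 − 10·10, 1·10 + 10·1) = (1 − 100, 10 + 10) = (-99, 20); dropping signs (only squares matter) gives (99, 20); check 99² + 20² = 9801 + 400 = 10201 ✓.
Step 4: Order so x ≤ y and verify: 20² + 99² = 400 + 9801 = 10201 = n. ✓

n = 10201 = 20² + 99² (one valid representation with x ≤ y).


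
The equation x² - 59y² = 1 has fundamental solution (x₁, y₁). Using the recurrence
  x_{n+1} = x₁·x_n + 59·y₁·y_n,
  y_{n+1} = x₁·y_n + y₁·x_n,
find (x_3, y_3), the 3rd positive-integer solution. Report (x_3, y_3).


Step 1: Find the fundamental solution (x₁, y₁) of x² - 59y² = 1.
  Expand √59 as a continued fraction. a₀ = ⌊√59⌋ = 7; iterate m_{k+1} = d_k·a_k − m_k, d_{k+1} = (59 − m_{k+1}²)/d_k, a_{k+1} = ⌊(a₀ + m_{k+1})/d_{k+1}⌋ (starting m₀ = 0, d₀ = 1), with convergents p_k = a_k·p_{k-1} + p_{k-2}, q_k = a_k·q_{k-1} + q_{k-2} (p₋₁ = 1, q₋₁ = 0):
  k = 0: a₀ = 7; p₀/q₀ = 7/1; p₀² − 59·q₀² = 49 − 59 = -10.
  k = 1: m = 7, d = 10, a = ⌊(7 + 7)/10⌋ = 1; p/q = (1·7 + 1)/(1·1 + 0) = 8/1; p² − 59·q² = 64 − 59 = 5.
  k = 2: m = 3, d = 5, a = ⌊(7 + 3)/5⌋ = 2; p/q = (2·8 + 7)/(2·1 + 1) = 23/3; p² − 59·q² = 529 − 531 = -2.
  k = 3: m = 7, d = 2, a = ⌊(7 + 7)/2⌋ = 7; p/q = (7·23 + 8)/(7·3 + 1) = 169/22; p² − 59·q² = 28561 − 28556 = 5.
  k = 4: m = 7, d = 5, a = ⌊(7 + 7)/5⌋ = 2; p/q = (2·169 + 23)/(2·22 + 3) = 361/47; p² − 59·q² = 130321 − 130331 = -10.
  k = 5: m = 3, d = 10, a = ⌊(7 + 3)/10⌋ = 1; p/q = (1·361 + 169)/(1·47 + 22) = 530/69; p² − 59·q² = 280900 − 280899 = 1.
  The first convergent with p² − 59·q² = 1 gives the fundamental solution (x₁, y₁) = (530, 69).
Step 2: Apply the recurrence (x_{n+1}, y_{n+1}) = (x₁x_n + 59y₁y_n, x₁y_n + y₁x_n) repeatedly.
  From (x_1, y_1) = (530, 69): x_2 = 530·530 + 59·69·69 = 561799; y_2 = 530·69 + 69·530 = 73140.
  From (x_2, y_2) = (561799, 73140): x_3 = 530·561799 + 59·69·73140 = 595506410; y_3 = 530·73140 + 69·561799 = 77528331.
Step 3: Verify x_3² - 59·y_3² = 354627884351088100 - 354627884351088099 = 1 (should be 1). ✓

(x_1, y_1) = (530, 69); (x_3, y_3) = (595506410, 77528331).


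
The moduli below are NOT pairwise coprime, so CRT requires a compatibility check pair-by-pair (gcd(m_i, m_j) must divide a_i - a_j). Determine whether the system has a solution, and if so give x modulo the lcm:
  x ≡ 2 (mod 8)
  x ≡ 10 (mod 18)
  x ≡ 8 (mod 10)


Moduli 8, 18, 10 are not pairwise coprime, so CRT works modulo lcm(m_i) when all pairwise compatibility conditions hold.
Pairwise compatibility: gcd(m_i, m_j) must divide a_i - a_j for every pair.
Merge one congruence at a time:
  Start: x ≡ 2 (mod 8).
  Combine with x ≡ 10 (mod 18): gcd(8, 18) = 2; 10 - 2 = 8, which IS divisible by 2, so compatible.
    Write x = 2 + 8·t and substitute into x ≡ 10 (mod 18): 8·t ≡ 10 − 2 = 8 (mod 18).
    Divide the congruence (and modulus) by g = 2: 4·t ≡ 4 (mod 9).
    The inverse of 4 mod 9 is 7 (since 4·7 = 28 = 3·9 + 1), so t ≡ 7·4 = 28 ≡ 1 (mod 9).
    Then x = 2 + 8·1 = 10, valid modulo lcm(8, 18) = 72: x ≡ 10 (mod 72).
  Combine with x ≡ 8 (mod 10): gcd(72, 10) = 2; 8 - 10 = -2, which IS divisible by 2, so compatible.
    Write x = 10 + 72·t and substitute into x ≡ 8 (mod 10): 72·t ≡ 8 − 10 = -2 (mod 10).
    Divide the congruence (and modulus) by g = 2: 36·t ≡ -1 (mod 5).
    Reduce coefficients mod 5: 1·t ≡ 4 (mod 5).
    So t ≡ 4 (mod 5).
    Then x = 10 + 72·4 = 298, valid modulo lcm(72, 10) = 360: x ≡ 298 (mod 360).
Verify: 298 mod 8 = 2, 298 mod 18 = 10, 298 mod 10 = 8.

x ≡ 298 (mod 360).


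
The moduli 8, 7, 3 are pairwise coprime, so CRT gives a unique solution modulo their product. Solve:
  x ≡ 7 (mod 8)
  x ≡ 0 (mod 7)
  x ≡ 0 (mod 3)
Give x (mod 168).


Moduli 8, 7, 3 are pairwise coprime; by CRT there is a unique solution modulo M = 8 · 7 · 3 = 168.
Solve pairwise, accumulating the modulus:
  Start with x ≡ 7 (mod 8).
  Combine with x ≡ 0 (mod 7): since gcd(8, 7) = 1, we get a unique residue mod 56.
    Write x = 7 + 8·t and substitute into x ≡ 0 (mod 7): 8·t ≡ 0 − 7 = -7 (mod 7).
    Reduce coefficients mod 7: 1·t ≡ 0 (mod 7).
    So t ≡ 0 (mod 7).
    Then x = 7 + 8·0 = 7, valid modulo lcm(8, 7) = 56: x ≡ 7 (mod 56).
  Combine with x ≡ 0 (mod 3): since gcd(56, 3) = 1, we get a unique residue mod 168.
    Write x = 7 + 56·t and substitute into x ≡ 0 (mod 3): 56·t ≡ 0 − 7 = -7 (mod 3).
    Reduce coefficients mod 3: 2·t ≡ 2 (mod 3).
    The inverse of 2 mod 3 is 2 (since 2·2 = 4 = 1·3 + 1), so t ≡ 2·2 = 4 ≡ 1 (mod 3).
    Then x = 7 + 56·1 = 63, valid modulo lcm(56, 3) = 168: x ≡ 63 (mod 168).
Verify: 63 mod 8 = 7 ✓, 63 mod 7 = 0 ✓, 63 mod 3 = 0 ✓.

x ≡ 63 (mod 168).


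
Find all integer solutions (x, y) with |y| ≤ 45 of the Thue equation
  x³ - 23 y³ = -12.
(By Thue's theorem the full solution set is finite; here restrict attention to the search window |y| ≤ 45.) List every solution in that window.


The equation is x³ - 23y³ = -12. For fixed y, x³ = 23·y³ − 12, so a solution requires the RHS to be a perfect cube.
Strategy: iterate y from -45 to 45, compute RHS = 23·y³ − 12, and check whether it is a (positive or negative) perfect cube.
Check small values of y:
  y = 0: RHS = -12 is not a perfect cube.
  y = 1: RHS = 11 is not a perfect cube.
  y = -1: RHS = -35 is not a perfect cube.
  y = 2: RHS = 172 is not a perfect cube.
  y = -2: RHS = -196 is not a perfect cube.
  y = 3: RHS = 609 is not a perfect cube.
  y = -3: RHS = -633 is not a perfect cube.
Continuing the search up to |y| = 45 finds no solutions either.
No (x, y) in the scanned range satisfies the equation.

No integer solutions with |y| ≤ 45.


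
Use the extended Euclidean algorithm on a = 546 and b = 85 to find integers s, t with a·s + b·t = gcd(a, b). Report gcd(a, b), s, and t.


Euclidean algorithm on (546, 85) — divide until remainder is 0:
  546 = 6 · 85 + 36
  85 = 2 · 36 + 13
  36 = 2 · 13 + 10
  13 = 1 · 10 + 3
  10 = 3 · 3 + 1
  3 = 3 · 1 + 0
gcd(546, 85) = 1.
Track Bezout coefficients alongside the remainders: start with r₀ = 546 = a·1 + b·0 (s = 1, t = 0) and r₁ = 85 = a·0 + b·1 (s = 0, t = 1); each new remainder r_{k+1} = r_{k-1} − q_k·r_k inherits s_{k+1} = s_{k-1} − q_k·s_k, t_{k+1} = t_{k-1} − q_k·t_k, so r_k = a·s_k + b·t_k at every step:
  q = 6: r = 36, s = 1 − 6·0 = 1, t = 0 − 6·1 = -6  (check: 546·1 + 85·(-6) = 36)
  q = 2: r = 13, s = 0 − 2·1 = -2, t = 1 − 2·(-6) = 13  (check: 546·(-2) + 85·13 = 13)
  q = 2: r = 10, s = 1 − 2·(-2) = 5, t = -6 − 2·13 = -32  (check: 546·5 + 85·(-32) = 10)
  q = 1: r = 3, s = -2 − 1·5 = -7, t = 13 − 1·(-32) = 45  (check: 546·(-7) + 85·45 = 3)
  q = 3: r = 1, s = 5 − 3·(-7) = 26, t = -32 − 3·45 = -167  (check: 546·26 + 85·(-167) = 1)
The row with r = 1 (the gcd) gives the Bezout coefficients s = 26, t = -167.
Result: 546 · (26) + 85 · (-167) = 1.

gcd(546, 85) = 1; s = 26, t = -167 (check: 546·26 + 85·(-167) = 1).
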